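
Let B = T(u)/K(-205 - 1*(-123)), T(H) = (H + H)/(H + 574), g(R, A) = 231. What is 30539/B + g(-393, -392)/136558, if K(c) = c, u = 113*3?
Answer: -156108515397637/46293162 ≈ -3.3722e+6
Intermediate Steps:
u = 339
T(H) = 2*H/(574 + H) (T(H) = (2*H)/(574 + H) = 2*H/(574 + H))
B = -339/37433 (B = (2*339/(574 + 339))/(-205 - 1*(-123)) = (2*339/913)/(-205 + 123) = (2*339*(1/913))/(-82) = (678/913)*(-1/82) = -339/37433 ≈ -0.0090562)
30539/B + g(-393, -392)/136558 = 30539/(-339/37433) + 231/136558 = 30539*(-37433/339) + 231*(1/136558) = -1143166387/339 + 231/136558 = -156108515397637/46293162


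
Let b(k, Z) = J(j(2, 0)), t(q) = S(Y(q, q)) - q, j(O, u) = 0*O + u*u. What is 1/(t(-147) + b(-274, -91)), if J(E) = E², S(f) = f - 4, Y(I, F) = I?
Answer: -¼ ≈ -0.25000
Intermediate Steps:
j(O, u) = u² (j(O, u) = 0 + u² = u²)
S(f) = -4 + f
t(q) = -4 (t(q) = (-4 + q) - q = -4)
b(k, Z) = 0 (b(k, Z) = (0²)² = 0² = 0)
1/(t(-147) + b(-274, -91)) = 1/(-4 + 0) = 1/(-4) = -¼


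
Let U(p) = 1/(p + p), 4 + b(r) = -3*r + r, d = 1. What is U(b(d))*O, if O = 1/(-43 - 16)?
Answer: 1/708 ≈ 0.0014124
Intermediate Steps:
b(r) = -4 - 2*r (b(r) = -4 + (-3*r + r) = -4 - 2*r)
O = -1/59 (O = 1/(-59) = -1/59 ≈ -0.016949)
U(p) = 1/(2*p)
U(b(d))*O = (1/(2*(-4 - 2*1)))*(-1/59) = (1/(2*(-4 - 2)))*(-1/59) = ((½)/(-6))*(-1/59) = ((½)*(-⅙))*(-1/59) = -1/12*(-1/59) = 1/708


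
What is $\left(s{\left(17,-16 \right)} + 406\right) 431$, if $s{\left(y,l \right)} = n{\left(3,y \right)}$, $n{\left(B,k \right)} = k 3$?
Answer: $196967$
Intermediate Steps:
$n{\left(B,k \right)} = 3 k$
$s{\left(y,l \right)} = 3 y$
$\left(s{\left(17,-16 \right)} + 406\right) 431 = \left(3 \cdot 17 + 406\right) 431 = \left(51 + 406\right) 431 = 457 \cdot 431 = 196967$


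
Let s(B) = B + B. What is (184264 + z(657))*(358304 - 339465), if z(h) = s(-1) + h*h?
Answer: 11603147329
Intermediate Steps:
s(B) = 2*B
z(h) = -2 + h² (z(h) = 2*(-1) + h*h = -2 + h²)
(184264 + z(657))*(358304 - 339465) = (184264 + (-2 + 657²))*(358304 - 339465) = (184264 + (-2 + 431649))*18839 = (184264 + 431647)*18839 = 615911*18839 = 11603147329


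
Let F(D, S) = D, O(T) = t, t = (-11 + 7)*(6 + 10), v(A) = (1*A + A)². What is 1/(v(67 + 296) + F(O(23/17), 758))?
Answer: 1/527012 ≈ 1.8975e-6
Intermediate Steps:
v(A) = 4*A² (v(A) = (A + A)² = (2*A)² = 4*A²)
t = -64 (t = -4*16 = -64)
O(T) = -64
1/(v(67 + 296) + F(O(23/17), 758)) = 1/(4*(67 + 296)² - 64) = 1/(4*363² - 64) = 1/(4*131769 - 64) = 1/(527076 - 64) = 1/527012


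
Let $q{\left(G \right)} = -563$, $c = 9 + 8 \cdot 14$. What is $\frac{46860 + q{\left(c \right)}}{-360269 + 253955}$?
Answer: $- \frac{46297}{106314} \approx -0.43547$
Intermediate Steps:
$c = 121$ ($c = 9 + 112 = 121$)
$\frac{46860 + q{\left(c \right)}}{-360269 + 253955} = \frac{46860 - 563}{-360269 + 253955} = \frac{46297}{-106314} = 46297 \left(- \frac{1}{106314}\right) = - \frac{46297}{106314}$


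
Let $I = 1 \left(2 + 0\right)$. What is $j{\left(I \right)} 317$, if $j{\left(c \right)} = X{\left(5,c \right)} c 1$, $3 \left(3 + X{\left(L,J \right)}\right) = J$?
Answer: $- \frac{4438}{3} \approx -1479.3$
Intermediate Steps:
$X{\left(L,J \right)} = -3 + \frac{J}{3}$
$I = 2$ ($I = 1 \cdot 2 = 2$)
$j{\left(c \right)} = c \left(-3 + \frac{c}{3}\right)$ ($j{\left(c \right)} = \left(-3 + \frac{c}{3}\right) c 1 = c \left(-3 + \frac{c}{3}\right) 1 = c \left(-3 + \frac{c}{3}\right)$)
$j{\left(I \right)} 317 = \frac{1}{3} \cdot 2 \left(-9 + 2\right) 317 = \frac{1}{3} \cdot 2 \left(-7\right) 317 = \left(- \frac{14}{3}\right) 317 = - \frac{4438}{3}$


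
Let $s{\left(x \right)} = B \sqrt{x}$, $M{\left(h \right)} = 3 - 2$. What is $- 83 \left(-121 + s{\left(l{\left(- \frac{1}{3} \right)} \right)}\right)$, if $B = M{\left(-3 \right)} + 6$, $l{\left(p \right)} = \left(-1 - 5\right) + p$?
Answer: $10043 - \frac{581 i \sqrt{57}}{3} \approx 10043.0 - 1462.2 i$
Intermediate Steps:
$M{\left(h \right)} = 1$
$l{\left(p \right)} = -6 + p$
$B = 7$ ($B = 1 + 6 = 7$)
$s{\left(x \right)} = 7 \sqrt{x}$
$- 83 \left(-121 + s{\left(l{\left(- \frac{1}{3} \right)} \right)}\right) = - 83 \left(-121 + 7 \sqrt{-6 - \frac{1}{3}}\right) = - 83 \left(-121 + 7 \sqrt{- \frac{19}{3}}\right) = - 83 \left(-121 + 7 \frac{i \sqrt{57}}{3}\right) = - 83 \left(-121 + \frac{7 i \sqrt{57}}{3}\right) = 10043 - \frac{581 i \sqrt{57}}{3}$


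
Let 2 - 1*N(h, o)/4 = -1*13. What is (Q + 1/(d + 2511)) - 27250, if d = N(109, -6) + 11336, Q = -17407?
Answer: -621044898/13907 ≈ -44657.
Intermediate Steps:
N(h, o) = 60 (N(h, o) = 8 - (-4)*13 = 8 - 4*(-13) = 8 + 52 = 60)
d = 11396 (d = 60 + 11336 = 11396)
(Q + 1/(d + 2511)) - 27250 = (-17407 + 1/(11396 + 2511)) - 27250 = (-17407 + 1/13907) - 27250 = -242079148/13907 - 27250 = -621044898/13907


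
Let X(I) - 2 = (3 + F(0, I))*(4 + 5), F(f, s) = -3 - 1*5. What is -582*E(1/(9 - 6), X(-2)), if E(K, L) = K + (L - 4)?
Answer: 27160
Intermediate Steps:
F(f, s) = -8 (F(f, s) = -3 - 5 = -8)
X(I) = -43 (X(I) = 2 + (3 - 8)*(4 + 5) = 2 - 5*9 = 2 - 45 = -43)
E(K, L) = -4 + K + L (E(K, L) = K + (-4 + L) = -4 + K + L)
-582*E(1/(9 - 6), X(-2)) = -582*(-4 + 1/(9 - 6) - 43) = -582*(-4 + 1/3 - 43) = -582*(-140/3) = 27160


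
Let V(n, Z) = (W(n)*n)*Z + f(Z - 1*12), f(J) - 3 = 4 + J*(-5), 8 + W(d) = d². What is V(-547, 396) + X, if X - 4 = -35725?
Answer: -64810564646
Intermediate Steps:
X = -35721 (X = 4 - 35725 = -35721)
W(d) = -8 + d²
f(J) = 7 - 5*J (f(J) = 3 + (4 + J*(-5)) = 3 + (4 - 5*J) = 7 - 5*J)
V(n, Z) = 67 - 5*Z + Z*n*(-8 + n²) (V(n, Z) = ((-8 + n²)*n)*Z + (7 - 5*(Z - 1*12)) = (n*(-8 + n²))*Z + (7 - 5*(Z - 12)) = Z*n*(-8 + n²) + (7 - 5*(-12 + Z)) = Z*n*(-8 + n²) + (7 + (60 - 5*Z)) = Z*n*(-8 + n²) + (67 - 5*Z) = 67 - 5*Z + Z*n*(-8 + n²))
V(-547, 396) + X = (67 - 5*396 + 396*(-547)*(-8 + (-547)²)) - 35721 = (67 - 1980 + 396*(-547)*(-8 + 299209)) - 35721 = (67 - 1980 + 396*(-547)*299201) - 35721 = (67 - 1980 - 64810527012) - 35721 = -64810528925 - 35721 = -64810564646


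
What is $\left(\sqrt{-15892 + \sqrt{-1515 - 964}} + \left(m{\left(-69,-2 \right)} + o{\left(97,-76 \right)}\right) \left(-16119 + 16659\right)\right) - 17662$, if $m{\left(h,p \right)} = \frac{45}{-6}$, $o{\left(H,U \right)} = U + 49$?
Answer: $-36292 + \sqrt{-15892 + i \sqrt{2479}} \approx -36292.0 + 126.06 i$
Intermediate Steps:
$o{\left(H,U \right)} = 49 + U$
$m{\left(h,p \right)} = - \frac{15}{2}$ ($m{\left(h,p \right)} = 45 \left(- \frac{1}{6}\right) = - \frac{15}{2}$)
$\left(\sqrt{-15892 + \sqrt{-1515 - 964}} + \left(m{\left(-69,-2 \right)} + o{\left(97,-76 \right)}\right) \left(-16119 + 16659\right)\right) - 17662 = \left(\sqrt{-15892 + \sqrt{-1515 - 964}} + \left(- \frac{15}{2} + \left(49 - 76\right)\right) \left(-16119 + 16659\right)\right) - 17662 = \left(\sqrt{-15892 + \sqrt{-2479}} + \left(- \frac{15}{2} - 27\right) 540\right) - 17662 = \left(\sqrt{-15892 + i \sqrt{2479}} - 18630\right) - 17662 = \left(-18630 + \sqrt{-15892 + i \sqrt{2479}}\right) - 17662 = -36292 + \sqrt{-15892 + i \sqrt{2479}}$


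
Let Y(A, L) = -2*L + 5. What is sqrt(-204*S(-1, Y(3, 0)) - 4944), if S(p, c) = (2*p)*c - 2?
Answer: 8*I*sqrt(39) ≈ 49.96*I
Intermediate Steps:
Y(A, L) = 5 - 2*L
S(p, c) = -2 + 2*c*p (S(p, c) = 2*c*p - 2 = -2 + 2*c*p)
sqrt(-204*S(-1, Y(3, 0)) - 4944) = sqrt(-204*(-2 + 2*(5 - 2*0)*(-1)) - 4944) = sqrt(-204*(-2 + 2*(5 + 0)*(-1)) - 4944) = sqrt(-204*(-2 + 2*5*(-1)) - 4944) = sqrt(-204*(-2 - 10) - 4944) = sqrt(-204*(-12) - 4944) = sqrt(2448 - 4944) = sqrt(-2496) = 8*I*sqrt(39)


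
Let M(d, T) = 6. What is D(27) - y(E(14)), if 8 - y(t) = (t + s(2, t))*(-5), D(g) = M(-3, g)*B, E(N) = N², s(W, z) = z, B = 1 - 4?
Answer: -1986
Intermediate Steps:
B = -3
D(g) = -18 (D(g) = 6*(-3) = -18)
y(t) = 8 + 10*t (y(t) = 8 - (t + t)*(-5) = 8 - 2*t*(-5) = 8 - (-10)*t = 8 + 10*t)
D(27) - y(E(14)) = -18 - (8 + 10*14²) = -18 - (8 + 10*196) = -18 - (8 + 1960) = -18 - 1*1968 = -18 - 1968 = -1986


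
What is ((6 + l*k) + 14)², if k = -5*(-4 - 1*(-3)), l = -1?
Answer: 225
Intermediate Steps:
k = 5 (k = -5*(-4 + 3) = -5*(-1) = 5)
((6 + l*k) + 14)² = ((6 - 1*5) + 14)² = ((6 - 5) + 14)² = (1 + 14)² = 15² = 225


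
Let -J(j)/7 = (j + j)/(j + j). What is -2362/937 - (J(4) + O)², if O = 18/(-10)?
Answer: -1873082/23425 ≈ -79.961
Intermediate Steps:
J(j) = -7 (J(j) = -7*(j + j)/(j + j) = -7*2*j/(2*j) = -7*2*j*1/(2*j) = -7*1 = -7)
O = -9/5 (O = 18*(-⅒) = -9/5 ≈ -1.8000)
-2362/937 - (J(4) + O)² = -2362/937 - (-7 - 9/5)² = -2362*1/937 - (-44/5)² = -2362/937 - 1*1936/25 = -2362/937 - 1936/25 = -1873082/23425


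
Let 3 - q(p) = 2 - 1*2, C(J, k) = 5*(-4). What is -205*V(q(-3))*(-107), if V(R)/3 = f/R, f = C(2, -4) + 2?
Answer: -394830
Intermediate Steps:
C(J, k) = -20
q(p) = 3 (q(p) = 3 - (2 - 1*2) = 3 - (2 - 2) = 3 - 1*0 = 3 + 0 = 3)
f = -18 (f = -20 + 2 = -18)
V(R) = -54/R (V(R) = 3*(-18/R) = -54/R)
-205*V(q(-3))*(-107) = -(-11070)/3*(-107) = -205*(-18)*(-107) = 3690*(-107) = -394830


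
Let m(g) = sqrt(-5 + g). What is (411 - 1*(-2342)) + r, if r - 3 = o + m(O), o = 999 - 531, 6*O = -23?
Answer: 3224 + I*sqrt(318)/6 ≈ 3224.0 + 2.9721*I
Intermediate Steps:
O = -23/6 (O = (1/6)*(-23) = -23/6 ≈ -3.8333)
o = 468
r = 471 + I*sqrt(318)/6 (r = 3 + (468 + sqrt(-5 - 23/6)) = 3 + (468 + sqrt(-53/6)) = 3 + (468 + I*sqrt(318)/6) = 471 + I*sqrt(318)/6 ≈ 471.0 + 2.9721*I)
(411 - 1*(-2342)) + r = (411 - 1*(-2342)) + (471 + I*sqrt(318)/6) = (411 + 2342) + (471 + I*sqrt(318)/6) = 2753 + (471 + I*sqrt(318)/6) = 3224 + I*sqrt(318)/6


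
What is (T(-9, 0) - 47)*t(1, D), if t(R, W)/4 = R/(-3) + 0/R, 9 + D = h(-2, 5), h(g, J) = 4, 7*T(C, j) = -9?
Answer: 1352/21 ≈ 64.381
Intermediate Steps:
T(C, j) = -9/7 (T(C, j) = (⅐)*(-9) = -9/7)
D = -5 (D = -9 + 4 = -5)
t(R, W) = -4*R/3 (t(R, W) = 4*(R/(-3) + 0/R) = 4*(R*(-⅓) + 0) = 4*(-R/3 + 0) = 4*(-R/3) = -4*R/3)
(T(-9, 0) - 47)*t(1, D) = (-9/7 - 47)*(-4/3*1) = -338/7*(-4/3) = 1352/21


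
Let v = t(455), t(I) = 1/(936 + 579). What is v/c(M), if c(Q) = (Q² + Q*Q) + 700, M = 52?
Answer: 1/9253620 ≈ 1.0807e-7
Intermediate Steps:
c(Q) = 700 + 2*Q² (c(Q) = (Q² + Q²) + 700 = 2*Q² + 700 = 700 + 2*Q²)
t(I) = 1/1515
v = 1/1515 ≈ 0.00066007
v/c(M) = 1/(1515*(700 + 2*52²)) = 1/(1515*(700 + 2*2704)) = 1/(1515*(700 + 5408)) = (1/1515)/6108 = (1/1515)*(1/6108) = 1/9253620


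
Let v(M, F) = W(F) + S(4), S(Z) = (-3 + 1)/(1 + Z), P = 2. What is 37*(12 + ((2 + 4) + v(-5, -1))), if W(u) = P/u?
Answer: 2886/5 ≈ 577.20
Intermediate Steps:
W(u) = 2/u
S(Z) = -2/(1 + Z)
v(M, F) = -⅖ + 2/F (v(M, F) = 2/F - 2/(1 + 4) = 2/F - 2/5 = 2/F - 2*⅕ = 2/F - ⅖ = -⅖ + 2/F)
37*(12 + ((2 + 4) + v(-5, -1))) = 37*(12 + ((2 + 4) + (-⅖ + 2/(-1)))) = 37*(12 + (6 + (-⅖ + 2*(-1)))) = 37*(12 + (6 + (-⅖ - 2))) = 37*(12 + (6 - 12/5)) = 37*(12 + 18/5) = 37*(78/5) = 2886/5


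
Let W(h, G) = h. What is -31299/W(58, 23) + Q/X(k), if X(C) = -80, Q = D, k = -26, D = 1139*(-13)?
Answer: -822557/2320 ≈ -354.55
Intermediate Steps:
D = -14807
Q = -14807
-31299/W(58, 23) + Q/X(k) = -31299/58 - 14807/(-80) = -31299*1/58 - 14807*(-1/80) = -31299/58 + 14807/80 = -822557/2320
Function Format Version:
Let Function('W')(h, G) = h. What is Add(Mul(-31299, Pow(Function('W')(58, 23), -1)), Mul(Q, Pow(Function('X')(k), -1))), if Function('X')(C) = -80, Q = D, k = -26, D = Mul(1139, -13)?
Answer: Rational(-822557, 2320) ≈ -354.55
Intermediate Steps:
D = -14807
Q = -14807
Add(Mul(-31299, Pow(Function('W')(58, 23), -1)), Mul(Q, Pow(Function('X')(k), -1))) = Add(Mul(-31299, Pow(58, -1)), Mul(-14807, Pow(-80, -1))) = Add(Mul(-31299, Rational(1, 58)), Mul(-14807, Rational(-1, 80))) = Add(Rational(-31299, 58), Rational(14807, 80)) = Rational(-822557, 2320)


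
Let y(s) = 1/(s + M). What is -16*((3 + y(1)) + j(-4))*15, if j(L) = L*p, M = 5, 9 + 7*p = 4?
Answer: -10120/7 ≈ -1445.7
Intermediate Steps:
p = -5/7 (p = -9/7 + (⅐)*4 = -9/7 + 4/7 = -5/7 ≈ -0.71429)
j(L) = -5*L/7 (j(L) = L*(-5/7) = -5*L/7)
y(s) = 1/(5 + s) (y(s) = 1/(s + 5) = 1/(5 + s))
-16*((3 + y(1)) + j(-4))*15 = -16*((3 + 1/(5 + 1)) - 5/7*(-4))*15 = -16*((3 + 1/6) + 20/7)*15 = -16*((3 + ⅙) + 20/7)*15 = -16*(19/6 + 20/7)*15 = -16*253/42*15 = -2024/21*15 = -10120/7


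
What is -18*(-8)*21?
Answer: 3024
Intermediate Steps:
-18*(-8)*21 = 144*21 = 3024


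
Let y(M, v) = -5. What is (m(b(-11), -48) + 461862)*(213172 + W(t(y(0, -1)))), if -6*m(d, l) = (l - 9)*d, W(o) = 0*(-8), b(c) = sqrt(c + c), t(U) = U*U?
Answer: 98456046264 + 2025134*I*sqrt(22) ≈ 9.8456e+10 + 9.4987e+6*I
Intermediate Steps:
t(U) = U**2
b(c) = sqrt(2)*sqrt(c) (b(c) = sqrt(2*c) = sqrt(2)*sqrt(c))
W(o) = 0
m(d, l) = -d*(-9 + l)/6 (m(d, l) = -(l - 9)*d/6 = -(-9 + l)*d/6 = -d*(-9 + l)/6)
(m(b(-11), -48) + 461862)*(213172 + W(t(y(0, -1)))) = ((sqrt(2)*sqrt(-11))*(9 - 1*(-48))/6 + 461862)*(213172 + 0) = ((sqrt(2)*(I*sqrt(11)))*(9 + 48)/6 + 461862)*213172 = ((1/6)*(I*sqrt(22))*57 + 461862)*213172 = (19*I*sqrt(22)/2 + 461862)*213172 = (461862 + 19*I*sqrt(22)/2)*213172 = 98456046264 + 2025134*I*sqrt(22)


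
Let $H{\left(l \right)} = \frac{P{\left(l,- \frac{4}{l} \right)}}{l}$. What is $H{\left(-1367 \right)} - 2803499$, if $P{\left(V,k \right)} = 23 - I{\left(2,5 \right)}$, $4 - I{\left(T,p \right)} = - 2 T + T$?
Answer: $- \frac{3832383150}{1367} \approx -2.8035 \cdot 10^{6}$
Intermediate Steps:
$I{\left(T,p \right)} = 4 + T$ ($I{\left(T,p \right)} = 4 - \left(- 2 T + T\right) = 4 - - T = 4 + T$)
$P{\left(V,k \right)} = 17$ ($P{\left(V,k \right)} = 23 - \left(4 + 2\right) = 23 - 6 = 17$)
$H{\left(l \right)} = \frac{17}{l}$
$H{\left(-1367 \right)} - 2803499 = \frac{17}{-1367} - 2803499 = 17 \left(- \frac{1}{1367}\right) - 2803499 = - \frac{17}{1367} - 2803499 = - \frac{3832383150}{1367}$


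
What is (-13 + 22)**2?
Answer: 81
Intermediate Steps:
(-13 + 22)**2 = 9**2 = 81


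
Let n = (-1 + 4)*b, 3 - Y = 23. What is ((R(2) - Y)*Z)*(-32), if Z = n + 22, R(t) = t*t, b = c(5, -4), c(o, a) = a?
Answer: -7680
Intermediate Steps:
Y = -20 (Y = 3 - 1*23 = 3 - 23 = -20)
b = -4
n = -12 (n = (-1 + 4)*(-4) = 3*(-4) = -12)
R(t) = t²
Z = 10 (Z = -12 + 22 = 10)
((R(2) - Y)*Z)*(-32) = ((2² - 1*(-20))*10)*(-32) = ((4 + 20)*10)*(-32) = (24*10)*(-32) = 240*(-32) = -7680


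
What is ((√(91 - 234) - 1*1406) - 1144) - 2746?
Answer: -5296 + I*√143 ≈ -5296.0 + 11.958*I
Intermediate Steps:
((√(91 - 234) - 1*1406) - 1144) - 2746 = ((√(-143) - 1406) - 1144) - 2746 = ((I*√143 - 1406) - 1144) - 2746 = ((-1406 + I*√143) - 1144) - 2746 = (-2550 + I*√143) - 2746 = -5296 + I*√143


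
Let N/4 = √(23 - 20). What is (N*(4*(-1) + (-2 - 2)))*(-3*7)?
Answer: 672*√3 ≈ 1163.9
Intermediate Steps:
N = 4*√3 (N = 4*√(23 - 20) = 4*√3 ≈ 6.9282)
(N*(4*(-1) + (-2 - 2)))*(-3*7) = ((4*√3)*(4*(-1) + (-2 - 2)))*(-3*7) = ((4*√3)*(-4 - 4))*(-21) = ((4*√3)*(-8))*(-21) = -32*√3*(-21) = 672*√3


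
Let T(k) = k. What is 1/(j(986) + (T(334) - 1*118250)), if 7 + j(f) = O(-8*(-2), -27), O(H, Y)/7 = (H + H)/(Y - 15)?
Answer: -3/353785 ≈ -8.4797e-6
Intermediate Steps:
O(H, Y) = 14*H/(-15 + Y) (O(H, Y) = 7*((H + H)/(Y - 15)) = 7*((2*H)/(-15 + Y)) = 7*(2*H/(-15 + Y)) = 14*H/(-15 + Y))
j(f) = -37/3 (j(f) = -7 + 14*(-8*(-2))/(-15 - 27) = -7 + 14*16/(-42) = -7 + 14*16*(-1/42) = -7 - 16/3 = -37/3)
1/(j(986) + (T(334) - 1*118250)) = 1/(-37/3 + (334 - 1*118250)) = 1/(-37/3 + (334 - 118250)) = 1/(-37/3 - 117916) = 1/(-353785/3) = -3/353785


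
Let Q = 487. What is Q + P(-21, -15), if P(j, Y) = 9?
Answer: 496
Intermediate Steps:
Q + P(-21, -15) = 487 + 9 = 496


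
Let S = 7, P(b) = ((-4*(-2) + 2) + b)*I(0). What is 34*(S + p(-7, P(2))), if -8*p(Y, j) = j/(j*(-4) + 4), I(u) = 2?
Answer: 10999/46 ≈ 239.11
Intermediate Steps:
P(b) = 20 + 2*b (P(b) = ((-4*(-2) + 2) + b)*2 = ((8 + 2) + b)*2 = (10 + b)*2 = 20 + 2*b)
p(Y, j) = -j/(8*(4 - 4*j)) (p(Y, j) = -j/(8*(j*(-4) + 4)) = -j/(8*(-4*j + 4)) = -j/(8*(4 - 4*j)))
34*(S + p(-7, P(2))) = 34*(7 + (20 + 2*2)/(32*(-1 + (20 + 2*2)))) = 34*(7 + (20 + 4)/(32*(-1 + (20 + 4)))) = 34*(7 + (1/32)*24/(-1 + 24)) = 34*(7 + (1/32)*24/23) = 34*(7 + (1/32)*24*(1/23)) = 34*(7 + 3/92) = 34*(647/92) = 10999/46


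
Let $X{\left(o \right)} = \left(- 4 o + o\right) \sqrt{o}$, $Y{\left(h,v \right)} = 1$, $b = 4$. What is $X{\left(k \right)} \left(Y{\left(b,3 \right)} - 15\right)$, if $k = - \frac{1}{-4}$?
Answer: $\frac{21}{4} \approx 5.25$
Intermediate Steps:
$k = \frac{1}{4}$ ($k = \left(-1\right) \left(- \frac{1}{4}\right) = \frac{1}{4} \approx 0.25$)
$X{\left(o \right)} = - 3 o^{\frac{3}{2}}$ ($X{\left(o \right)} = - 3 o \sqrt{o} = - 3 o^{\frac{3}{2}}$)
$X{\left(k \right)} \left(Y{\left(b,3 \right)} - 15\right) = - \frac{3}{8} \left(1 - 15\right) = \left(-3\right) \frac{1}{8} \left(-14\right) = \left(- \frac{3}{8}\right) \left(-14\right) = \frac{21}{4}$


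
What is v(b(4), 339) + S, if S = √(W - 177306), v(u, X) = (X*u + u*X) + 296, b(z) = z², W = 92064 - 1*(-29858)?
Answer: 11144 + 2*I*√13846 ≈ 11144.0 + 235.34*I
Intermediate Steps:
W = 121922 (W = 92064 + 29858 = 121922)
v(u, X) = 296 + 2*X*u (v(u, X) = (X*u + X*u) + 296 = 2*X*u + 296 = 296 + 2*X*u)
S = 2*I*√13846 (S = √(121922 - 177306) = √(-55384) = 2*I*√13846 ≈ 235.34*I)
v(b(4), 339) + S = (296 + 2*339*4²) + 2*I*√13846 = (296 + 2*339*16) + 2*I*√13846 = (296 + 10848) + 2*I*√13846 = 11144 + 2*I*√13846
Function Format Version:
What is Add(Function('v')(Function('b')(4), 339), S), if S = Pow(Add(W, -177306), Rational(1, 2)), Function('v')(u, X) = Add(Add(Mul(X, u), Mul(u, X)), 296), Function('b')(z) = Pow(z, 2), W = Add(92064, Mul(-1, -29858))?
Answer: Add(11144, Mul(2, I, Pow(13846, Rational(1, 2)))) ≈ Add(11144., Mul(235.34, I))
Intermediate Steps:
W = 121922 (W = Add(92064, 29858) = 121922)
Function('v')(u, X) = Add(296, Mul(2, X, u)) (Function('v')(u, X) = Add(Add(Mul(X, u), Mul(X, u)), 296) = Add(Mul(2, X, u), 296) = Add(296, Mul(2, X, u)))
S = Mul(2, I, Pow(13846, Rational(1, 2))) (S = Pow(Add(121922, -177306), Rational(1, 2)) = Pow(-55384, Rational(1, 2)) = Mul(2, I, Pow(13846, Rational(1, 2))) ≈ Mul(235.34, I))
Add(Function('v')(Function('b')(4), 339), S) = Add(Add(296, Mul(2, 339, Pow(4, 2))), Mul(2, I, Pow(13846, Rational(1, 2)))) = Add(Add(296, Mul(2, 339, 16)), Mul(2, I, Pow(13846, Rational(1, 2)))) = Add(Add(296, 10848), Mul(2, I, Pow(13846, Rational(1, 2)))) = Add(11144, Mul(2, I, Pow(13846, Rational(1, 2))))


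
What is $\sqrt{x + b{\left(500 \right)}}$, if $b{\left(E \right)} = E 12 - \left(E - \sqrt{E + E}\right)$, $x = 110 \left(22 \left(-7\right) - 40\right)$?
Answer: $\sqrt{-15840 + 10 \sqrt{10}} \approx 125.73 i$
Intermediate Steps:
$x = -21340$ ($x = 110 \left(-154 - 40\right) = 110 \left(-194\right) = -21340$)
$b{\left(E \right)} = 11 E + \sqrt{2} \sqrt{E}$ ($b{\left(E \right)} = 12 E - \left(E - \sqrt{2} \sqrt{E}\right) = 12 E + \left(\sqrt{2} \sqrt{E} - E\right) = 12 E + \left(- E + \sqrt{2} \sqrt{E}\right) = 11 E + \sqrt{2} \sqrt{E}$)
$\sqrt{x + b{\left(500 \right)}} = \sqrt{-21340 + \left(11 \cdot 500 + \sqrt{2} \sqrt{500}\right)} = \sqrt{-21340 + \left(5500 + \sqrt{2} \cdot 10 \sqrt{5}\right)} = \sqrt{-21340 + \left(5500 + 10 \sqrt{10}\right)} = \sqrt{-15840 + 10 \sqrt{10}}$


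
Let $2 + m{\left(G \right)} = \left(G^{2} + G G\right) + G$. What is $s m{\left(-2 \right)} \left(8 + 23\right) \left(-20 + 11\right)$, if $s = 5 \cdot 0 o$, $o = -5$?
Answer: $0$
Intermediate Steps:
$s = 0$ ($s = 5 \cdot 0 \left(-5\right) = 0 \left(-5\right) = 0$)
$m{\left(G \right)} = -2 + G + 2 G^{2}$ ($m{\left(G \right)} = -2 + \left(\left(G^{2} + G G\right) + G\right) = -2 + \left(\left(G^{2} + G^{2}\right) + G\right) = -2 + \left(2 G^{2} + G\right) = -2 + \left(G + 2 G^{2}\right) = -2 + G + 2 G^{2}$)
$s m{\left(-2 \right)} \left(8 + 23\right) \left(-20 + 11\right) = 0 \left(-2 - 2 + 2 \left(-2\right)^{2}\right) \left(8 + 23\right) \left(-20 + 11\right) = 0 \left(-2 - 2 + 2 \cdot 4\right) 31 \left(-9\right) = 0 \left(-2 - 2 + 8\right) \left(-279\right) = 0 \cdot 4 \left(-279\right) = 0 \left(-279\right) = 0$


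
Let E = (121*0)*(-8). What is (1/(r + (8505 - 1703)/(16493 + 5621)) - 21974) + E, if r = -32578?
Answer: -7915288500887/360211545 ≈ -21974.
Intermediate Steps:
E = 0 (E = 0*(-8) = 0)
(1/(r + (8505 - 1703)/(16493 + 5621)) - 21974) + E = (1/(-32578 + (8505 - 1703)/(16493 + 5621)) - 21974) + 0 = (1/(-32578 + 6802/22114) - 21974) + 0 = (1/(-32578 + 6802*(1/22114)) - 21974) + 0 = (1/(-32578 + 3401/11057) - 21974) + 0 = (1/(-360211545/11057) - 21974) + 0 = (-11057/360211545 - 21974) + 0 = -7915288500887/360211545 + 0 = -7915288500887/360211545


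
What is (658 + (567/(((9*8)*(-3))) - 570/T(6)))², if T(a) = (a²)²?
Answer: 5003157289/11664 ≈ 4.2894e+5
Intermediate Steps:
T(a) = a⁴
(658 + (567/(((9*8)*(-3))) - 570/T(6)))² = (658 + (567/(((9*8)*(-3))) - 570/(6⁴)))² = (658 + (567/((72*(-3))) - 570/1296))² = (658 + (567/(-216) - 570*1/1296))² = (658 + (567*(-1/216) - 95/216))² = (658 + (-21/8 - 95/216))² = (658 - 331/108)² = (70733/108)² = 5003157289/11664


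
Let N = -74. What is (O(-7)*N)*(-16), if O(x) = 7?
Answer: 8288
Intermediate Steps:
(O(-7)*N)*(-16) = (7*(-74))*(-16) = -518*(-16) = 8288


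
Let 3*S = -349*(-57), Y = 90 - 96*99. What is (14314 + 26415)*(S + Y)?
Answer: -113348807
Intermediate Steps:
Y = -9414 (Y = 90 - 9504 = -9414)
S = 6631 (S = (-349*(-57))/3 = (1/3)*19893 = 6631)
(14314 + 26415)*(S + Y) = (14314 + 26415)*(6631 - 9414) = 40729*(-2783) = -113348807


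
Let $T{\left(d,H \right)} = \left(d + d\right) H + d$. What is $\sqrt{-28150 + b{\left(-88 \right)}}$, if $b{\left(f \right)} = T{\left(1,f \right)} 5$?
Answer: $15 i \sqrt{129} \approx 170.37 i$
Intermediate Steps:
$T{\left(d,H \right)} = d + 2 H d$ ($T{\left(d,H \right)} = 2 d H + d = 2 H d + d = d + 2 H d$)
$b{\left(f \right)} = 5 + 10 f$ ($b{\left(f \right)} = 1 \left(1 + 2 f\right) 5 = \left(1 + 2 f\right) 5 = 5 + 10 f$)
$\sqrt{-28150 + b{\left(-88 \right)}} = \sqrt{-28150 + \left(5 + 10 \left(-88\right)\right)} = \sqrt{-28150 + \left(5 - 880\right)} = \sqrt{-28150 - 875} = \sqrt{-29025} = 15 i \sqrt{129}$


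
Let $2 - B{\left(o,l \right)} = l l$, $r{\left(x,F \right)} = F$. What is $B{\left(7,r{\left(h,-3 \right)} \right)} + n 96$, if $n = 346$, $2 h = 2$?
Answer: $33209$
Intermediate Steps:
$h = 1$ ($h = \frac{1}{2} \cdot 2 = 1$)
$B{\left(o,l \right)} = 2 - l^{2}$ ($B{\left(o,l \right)} = 2 - l l = 2 - l^{2}$)
$B{\left(7,r{\left(h,-3 \right)} \right)} + n 96 = \left(2 - \left(-3\right)^{2}\right) + 346 \cdot 96 = \left(2 - 9\right) + 33216 = -7 + 33216 = 33209$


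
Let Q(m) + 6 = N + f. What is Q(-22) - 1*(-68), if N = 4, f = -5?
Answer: 61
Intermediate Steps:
Q(m) = -7 (Q(m) = -6 + (4 - 5) = -6 - 1 = -7)
Q(-22) - 1*(-68) = -7 - 1*(-68) = -7 + 68 = 61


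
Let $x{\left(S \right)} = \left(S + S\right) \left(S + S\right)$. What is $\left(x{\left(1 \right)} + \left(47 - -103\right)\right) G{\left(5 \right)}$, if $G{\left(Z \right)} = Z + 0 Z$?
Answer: $770$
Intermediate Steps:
$G{\left(Z \right)} = Z$ ($G{\left(Z \right)} = Z + 0 = Z$)
$x{\left(S \right)} = 4 S^{2}$ ($x{\left(S \right)} = 2 S 2 S = 4 S^{2}$)
$\left(x{\left(1 \right)} + \left(47 - -103\right)\right) G{\left(5 \right)} = \left(4 \cdot 1^{2} + \left(47 - -103\right)\right) 5 = \left(4 \cdot 1 + \left(47 + 103\right)\right) 5 = \left(4 + 150\right) 5 = 154 \cdot 5 = 770$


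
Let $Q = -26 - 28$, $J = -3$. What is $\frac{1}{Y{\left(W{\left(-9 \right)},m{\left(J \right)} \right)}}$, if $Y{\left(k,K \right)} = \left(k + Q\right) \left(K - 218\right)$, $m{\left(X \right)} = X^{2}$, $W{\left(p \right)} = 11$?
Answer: $\frac{1}{8987} \approx 0.00011127$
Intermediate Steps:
$Q = -54$
$Y{\left(k,K \right)} = \left(-218 + K\right) \left(-54 + k\right)$ ($Y{\left(k,K \right)} = \left(k - 54\right) \left(K - 218\right) = \left(-54 + k\right) \left(-218 + K\right) = \left(-218 + K\right) \left(-54 + k\right)$)
$\frac{1}{Y{\left(W{\left(-9 \right)},m{\left(J \right)} \right)}} = \frac{1}{11772 - 2398 - 54 \left(-3\right)^{2} + \left(-3\right)^{2} \cdot 11} = \frac{1}{11772 - 2398 - 486 + 9 \cdot 11} = \frac{1}{11772 - 2398 - 486 + 99} = \frac{1}{8987}$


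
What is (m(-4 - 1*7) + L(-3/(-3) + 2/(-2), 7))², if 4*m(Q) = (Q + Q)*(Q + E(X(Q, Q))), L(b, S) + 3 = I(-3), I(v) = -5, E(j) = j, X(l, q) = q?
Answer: 12769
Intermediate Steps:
L(b, S) = -8 (L(b, S) = -3 - 5 = -8)
m(Q) = Q² (m(Q) = ((Q + Q)*(Q + Q))/4 = ((2*Q)*(2*Q))/4 = (4*Q²)/4 = Q²)
(m(-4 - 1*7) + L(-3/(-3) + 2/(-2), 7))² = ((-4 - 1*7)² - 8)² = ((-4 - 7)² - 8)² = ((-11)² - 8)² = (121 - 8)² = 113² = 12769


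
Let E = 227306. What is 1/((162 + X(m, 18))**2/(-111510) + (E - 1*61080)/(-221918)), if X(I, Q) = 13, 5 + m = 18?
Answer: -20795022/21287479 ≈ -0.97687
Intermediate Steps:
m = 13 (m = -5 + 18 = 13)
1/((162 + X(m, 18))**2/(-111510) + (E - 1*61080)/(-221918)) = 1/((162 + 13)**2/(-111510) + (227306 - 1*61080)/(-221918)) = 1/(175**2*(-1/111510) + (227306 - 61080)*(-1/221918)) = 1/(30625*(-1/111510) + 166226*(-1/221918)) = 1/(-875/3186 - 4889/6527) = 1/(-21287479/20795022) = -20795022/21287479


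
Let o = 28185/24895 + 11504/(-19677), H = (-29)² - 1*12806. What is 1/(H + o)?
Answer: -97971783/1172178742762 ≈ -8.3581e-5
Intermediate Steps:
H = -11965 (H = 841 - 12806 = -11965)
o = 53640833/97971783 (o = 28185*(1/24895) + 11504*(-1/19677) = 5637/4979 - 11504/19677 = 53640833/97971783 ≈ 0.54751)
1/(H + o) = 1/(-11965 + 53640833/97971783) = 1/(-1172178742762/97971783) = -97971783/1172178742762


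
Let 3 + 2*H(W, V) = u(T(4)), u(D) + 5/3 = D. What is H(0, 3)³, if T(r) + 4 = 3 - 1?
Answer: -1000/27 ≈ -37.037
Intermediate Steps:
T(r) = -2 (T(r) = -4 + (3 - 1) = -4 + 2 = -2)
u(D) = -5/3 + D
H(W, V) = -10/3 (H(W, V) = -3/2 + (-5/3 - 2)/2 = -3/2 + (½)*(-11/3) = -3/2 - 11/6 = -10/3)
H(0, 3)³ = (-10/3)³ = -1000/27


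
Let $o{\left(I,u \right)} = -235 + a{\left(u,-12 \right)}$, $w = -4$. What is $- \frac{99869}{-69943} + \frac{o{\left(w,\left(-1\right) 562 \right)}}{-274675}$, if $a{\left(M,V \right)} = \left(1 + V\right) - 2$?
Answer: $\frac{27448863439}{19211593525} \approx 1.4288$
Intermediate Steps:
$a{\left(M,V \right)} = -1 + V$
$o{\left(I,u \right)} = -248$ ($o{\left(I,u \right)} = -235 - 13 = -248$)
$- \frac{99869}{-69943} + \frac{o{\left(w,\left(-1\right) 562 \right)}}{-274675} = - \frac{99869}{-69943} - \frac{248}{-274675} = \left(-99869\right) \left(- \frac{1}{69943}\right) - - \frac{248}{274675} = \frac{99869}{69943} + \frac{248}{274675} = \frac{27448863439}{19211593525}$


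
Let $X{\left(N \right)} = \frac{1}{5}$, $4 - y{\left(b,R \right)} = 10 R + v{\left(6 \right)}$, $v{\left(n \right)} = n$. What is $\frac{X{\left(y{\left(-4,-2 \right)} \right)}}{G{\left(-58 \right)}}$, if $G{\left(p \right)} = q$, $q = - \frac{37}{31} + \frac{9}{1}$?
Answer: $\frac{31}{1210} \approx 0.02562$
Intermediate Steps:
$y{\left(b,R \right)} = -2 - 10 R$ ($y{\left(b,R \right)} = 4 - \left(10 R + 6\right) = 4 - \left(6 + 10 R\right) = -2 - 10 R$)
$q = \frac{242}{31}$ ($q = \left(-37\right) \frac{1}{31} + 9 \cdot 1 = - \frac{37}{31} + 9 = \frac{242}{31} \approx 7.8064$)
$X{\left(N \right)} = \frac{1}{5}$
$G{\left(p \right)} = \frac{242}{31}$
$\frac{X{\left(y{\left(-4,-2 \right)} \right)}}{G{\left(-58 \right)}} = \frac{1}{5 \cdot \frac{242}{31}} = \frac{1}{5} \cdot \frac{31}{242} = \frac{31}{1210}$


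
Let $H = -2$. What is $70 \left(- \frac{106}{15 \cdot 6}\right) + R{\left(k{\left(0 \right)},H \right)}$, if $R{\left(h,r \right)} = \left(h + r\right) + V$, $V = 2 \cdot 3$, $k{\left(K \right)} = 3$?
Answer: $- \frac{679}{9} \approx -75.444$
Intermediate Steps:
$V = 6$
$R{\left(h,r \right)} = 6 + h + r$ ($R{\left(h,r \right)} = \left(h + r\right) + 6 = 6 + h + r$)
$70 \left(- \frac{106}{15 \cdot 6}\right) + R{\left(k{\left(0 \right)},H \right)} = 70 \left(- \frac{106}{15 \cdot 6}\right) + \left(6 + 3 - 2\right) = 70 \left(- \frac{106}{90}\right) + 7 = 70 \left(\left(-106\right) \frac{1}{90}\right) + 7 = 70 \left(- \frac{53}{45}\right) + 7 = - \frac{742}{9} + 7 = - \frac{679}{9}$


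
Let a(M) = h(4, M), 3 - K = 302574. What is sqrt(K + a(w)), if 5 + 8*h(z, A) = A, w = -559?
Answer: I*sqrt(1210566)/2 ≈ 550.13*I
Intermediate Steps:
K = -302571 (K = 3 - 1*302574 = 3 - 302574 = -302571)
h(z, A) = -5/8 + A/8
a(M) = -5/8 + M/8
sqrt(K + a(w)) = sqrt(-302571 + (-5/8 + (1/8)*(-559))) = sqrt(-302571 + (-5/8 - 559/8)) = sqrt(-302571 - 141/2) = sqrt(-605283/2) = I*sqrt(1210566)/2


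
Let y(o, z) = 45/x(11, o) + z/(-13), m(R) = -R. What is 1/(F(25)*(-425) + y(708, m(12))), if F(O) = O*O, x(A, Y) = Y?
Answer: -3068/814934473 ≈ -3.7647e-6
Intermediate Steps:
y(o, z) = 45/o - z/13 (y(o, z) = 45/o + z/(-13) = 45/o + z*(-1/13) = 45/o - z/13)
F(O) = O²
1/(F(25)*(-425) + y(708, m(12))) = 1/(25²*(-425) + (45/708 - (-1)*12/13)) = 1/(625*(-425) + (45*(1/708) - 1/13*(-12))) = 1/(-265625 + (15/236 + 12/13)) = 1/(-265625 + 3027/3068) = 1/(-814934473/3068) = -3068/814934473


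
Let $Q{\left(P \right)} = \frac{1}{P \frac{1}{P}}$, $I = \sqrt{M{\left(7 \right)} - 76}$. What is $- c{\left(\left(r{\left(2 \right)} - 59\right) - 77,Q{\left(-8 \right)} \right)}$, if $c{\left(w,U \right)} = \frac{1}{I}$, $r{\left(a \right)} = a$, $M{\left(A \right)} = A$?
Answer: $\frac{i \sqrt{69}}{69} \approx 0.12039 i$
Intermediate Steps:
$I = i \sqrt{69}$ ($I = \sqrt{7 - 76} = \sqrt{-69} = i \sqrt{69} \approx 8.3066 i$)
$Q{\left(P \right)} = 1$ ($Q{\left(P \right)} = 1^{-1} = 1$)
$c{\left(w,U \right)} = - \frac{i \sqrt{69}}{69}$ ($c{\left(w,U \right)} = \frac{1}{i \sqrt{69}} = - \frac{i \sqrt{69}}{69}$)
$- c{\left(\left(r{\left(2 \right)} - 59\right) - 77,Q{\left(-8 \right)} \right)} = - \frac{\left(-1\right) i \sqrt{69}}{69} = \frac{i \sqrt{69}}{69}$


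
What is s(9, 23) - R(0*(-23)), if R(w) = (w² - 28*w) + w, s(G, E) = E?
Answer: 23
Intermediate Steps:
R(w) = w² - 27*w
s(9, 23) - R(0*(-23)) = 23 - 0*(-23)*(-27 + 0*(-23)) = 23 - 0*(-27 + 0) = 23 - 0*(-27) = 23 - 1*0 = 23 + 0 = 23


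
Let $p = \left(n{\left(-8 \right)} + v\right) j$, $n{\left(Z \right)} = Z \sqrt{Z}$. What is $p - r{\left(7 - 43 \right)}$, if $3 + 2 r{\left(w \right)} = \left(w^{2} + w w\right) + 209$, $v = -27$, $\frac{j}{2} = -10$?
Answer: $-859 + 320 i \sqrt{2} \approx -859.0 + 452.55 i$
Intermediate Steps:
$n{\left(Z \right)} = Z^{\frac{3}{2}}$
$j = -20$ ($j = 2 \left(-10\right) = -20$)
$r{\left(w \right)} = 103 + w^{2}$ ($r{\left(w \right)} = - \frac{3}{2} + \frac{\left(w^{2} + w w\right) + 209}{2} = - \frac{3}{2} + \frac{\left(w^{2} + w^{2}\right) + 209}{2} = - \frac{3}{2} + \frac{2 w^{2} + 209}{2} = - \frac{3}{2} + \frac{209 + 2 w^{2}}{2} = - \frac{3}{2} + \left(\frac{209}{2} + w^{2}\right) = 103 + w^{2}$)
$p = 540 + 320 i \sqrt{2}$ ($p = \left(\left(-8\right)^{\frac{3}{2}} - 27\right) \left(-20\right) = \left(- 16 i \sqrt{2} - 27\right) \left(-20\right) = \left(-27 - 16 i \sqrt{2}\right) \left(-20\right) = 540 + 320 i \sqrt{2} \approx 540.0 + 452.55 i$)
$p - r{\left(7 - 43 \right)} = \left(540 + 320 i \sqrt{2}\right) - \left(103 + \left(7 - 43\right)^{2}\right) = \left(540 + 320 i \sqrt{2}\right) - \left(103 + \left(-36\right)^{2}\right) = \left(540 + 320 i \sqrt{2}\right) - \left(103 + 1296\right) = \left(540 + 320 i \sqrt{2}\right) - 1399 = -859 + 320 i \sqrt{2}$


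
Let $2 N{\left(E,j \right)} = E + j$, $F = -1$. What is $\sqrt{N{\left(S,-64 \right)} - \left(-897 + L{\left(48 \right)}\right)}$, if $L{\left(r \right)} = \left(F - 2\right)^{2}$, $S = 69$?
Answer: $\frac{\sqrt{3562}}{2} \approx 29.841$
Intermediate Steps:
$N{\left(E,j \right)} = \frac{E}{2} + \frac{j}{2}$ ($N{\left(E,j \right)} = \frac{E + j}{2} = \frac{E}{2} + \frac{j}{2}$)
$L{\left(r \right)} = 9$ ($L{\left(r \right)} = \left(-1 - 2\right)^{2} = \left(-3\right)^{2} = 9$)
$\sqrt{N{\left(S,-64 \right)} - \left(-897 + L{\left(48 \right)}\right)} = \sqrt{\left(\frac{1}{2} \cdot 69 + \frac{1}{2} \left(-64\right)\right) + \left(897 - 9\right)} = \sqrt{\left(\frac{69}{2} - 32\right) + \left(897 - 9\right)} = \sqrt{\frac{5}{2} + 888} = \sqrt{\frac{1781}{2}} = \frac{\sqrt{3562}}{2}$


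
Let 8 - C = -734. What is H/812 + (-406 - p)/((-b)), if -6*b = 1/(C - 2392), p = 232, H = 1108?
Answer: 1282188877/203 ≈ 6.3162e+6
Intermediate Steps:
C = 742 (C = 8 - 1*(-734) = 8 + 734 = 742)
b = 1/9900 (b = -1/(6*(742 - 2392)) = -⅙/(-1650) = -⅙*(-1/1650) = 1/9900 ≈ 0.00010101)
H/812 + (-406 - p)/((-b)) = 1108/812 + (-406 - 1*232)/((-1*1/9900)) = 1108*(1/812) + (-406 - 232)/(-1/9900) = 277/203 - 638*(-9900) = 277/203 + 6316200 = 1282188877/203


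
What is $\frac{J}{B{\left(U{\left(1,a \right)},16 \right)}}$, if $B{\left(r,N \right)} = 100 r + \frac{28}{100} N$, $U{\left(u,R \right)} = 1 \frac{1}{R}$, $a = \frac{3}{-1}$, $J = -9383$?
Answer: $\frac{703725}{2164} \approx 325.2$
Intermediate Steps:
$a = -3$ ($a = 3 \left(-1\right) = -3$)
$U{\left(u,R \right)} = \frac{1}{R}$
$B{\left(r,N \right)} = 100 r + \frac{7 N}{25}$ ($B{\left(r,N \right)} = 100 r + 28 \cdot \frac{1}{100} N = 100 r + \frac{7 N}{25}$)
$\frac{J}{B{\left(U{\left(1,a \right)},16 \right)}} = - \frac{9383}{\frac{100}{-3} + \frac{7}{25} \cdot 16} = - \frac{9383}{100 \left(- \frac{1}{3}\right) + \frac{112}{25}} = - \frac{9383}{- \frac{100}{3} + \frac{112}{25}} = - \frac{9383}{- \frac{2164}{75}} = \left(-9383\right) \left(- \frac{75}{2164}\right) = \frac{703725}{2164}$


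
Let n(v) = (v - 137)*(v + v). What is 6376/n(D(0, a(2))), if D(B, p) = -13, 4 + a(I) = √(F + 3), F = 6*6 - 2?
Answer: 1594/975 ≈ 1.6349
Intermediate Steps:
F = 34 (F = 36 - 2 = 34)
a(I) = -4 + √37 (a(I) = -4 + √(34 + 3) = -4 + √37)
n(v) = 2*v*(-137 + v) (n(v) = (-137 + v)*(2*v) = 2*v*(-137 + v))
6376/n(D(0, a(2))) = 6376/((2*(-13)*(-137 - 13))) = 6376/((2*(-13)*(-150))) = 6376/3900 = 6376*(1/3900) = 1594/975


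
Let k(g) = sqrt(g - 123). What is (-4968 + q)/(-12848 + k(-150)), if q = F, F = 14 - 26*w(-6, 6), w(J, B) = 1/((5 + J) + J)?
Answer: 445208896/1155499639 + 34652*I*sqrt(273)/1155499639 ≈ 0.3853 + 0.0004955*I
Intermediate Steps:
w(J, B) = 1/(5 + 2*J)
k(g) = sqrt(-123 + g)
F = 124/7 (F = 14 - 26/(5 + 2*(-6)) = 14 - 26/(5 - 12) = 14 - 26/(-7) = 14 - 26*(-1/7) = 14 + 26/7 = 124/7 ≈ 17.714)
q = 124/7 ≈ 17.714
(-4968 + q)/(-12848 + k(-150)) = (-4968 + 124/7)/(-12848 + sqrt(-123 - 150)) = -34652/(7*(-12848 + sqrt(-273))) = -34652/(7*(-12848 + I*sqrt(273)))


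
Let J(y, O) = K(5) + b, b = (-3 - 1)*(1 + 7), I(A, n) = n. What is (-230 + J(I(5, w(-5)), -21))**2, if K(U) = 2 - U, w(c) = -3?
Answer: 70225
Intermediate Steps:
b = -32 (b = -4*8 = -32)
J(y, O) = -35 (J(y, O) = (2 - 1*5) - 32 = (2 - 5) - 32 = -3 - 32 = -35)
(-230 + J(I(5, w(-5)), -21))**2 = (-230 - 35)**2 = (-265)**2 = 70225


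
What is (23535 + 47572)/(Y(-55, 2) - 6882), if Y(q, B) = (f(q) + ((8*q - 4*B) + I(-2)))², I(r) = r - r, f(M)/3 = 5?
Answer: 71107/180607 ≈ 0.39371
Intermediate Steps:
f(M) = 15 (f(M) = 3*5 = 15)
I(r) = 0
Y(q, B) = (15 - 4*B + 8*q)² (Y(q, B) = (15 + ((8*q - 4*B) + 0))² = (15 + ((-4*B + 8*q) + 0))² = (15 + (-4*B + 8*q))² = (15 - 4*B + 8*q)²)
(23535 + 47572)/(Y(-55, 2) - 6882) = (23535 + 47572)/((15 - 4*2 + 8*(-55))² - 6882) = 71107/((15 - 8 - 440)² - 6882) = 71107/((-433)² - 6882) = 71107/(187489 - 6882) = 71107/180607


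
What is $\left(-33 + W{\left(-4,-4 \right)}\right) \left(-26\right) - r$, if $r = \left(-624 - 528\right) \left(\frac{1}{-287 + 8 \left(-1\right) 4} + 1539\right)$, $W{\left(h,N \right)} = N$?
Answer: $\frac{565869758}{319} \approx 1.7739 \cdot 10^{6}$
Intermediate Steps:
$r = - \frac{565562880}{319}$ ($r = - 1152 \left(\frac{1}{-287 - 32} + 1539\right) = - 1152 \left(\frac{1}{-319} + 1539\right) = - 1152 \left(- \frac{1}{319} + 1539\right) = \left(-1152\right) \frac{490940}{319} = - \frac{565562880}{319} \approx -1.7729 \cdot 10^{6}$)
$\left(-33 + W{\left(-4,-4 \right)}\right) \left(-26\right) - r = \left(-33 - 4\right) \left(-26\right) - - \frac{565562880}{319} = \left(-37\right) \left(-26\right) + \frac{565562880}{319} = 962 + \frac{565562880}{319} = \frac{565869758}{319}$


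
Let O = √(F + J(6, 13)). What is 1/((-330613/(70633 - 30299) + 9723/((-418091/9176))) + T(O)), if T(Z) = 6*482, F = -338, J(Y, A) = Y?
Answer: 16863282394/45031857548833 ≈ 0.00037447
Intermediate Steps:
O = 2*I*√83 (O = √(-338 + 6) = √(-332) = 2*I*√83 ≈ 18.221*I)
T(Z) = 2892
1/((-330613/(70633 - 30299) + 9723/((-418091/9176))) + T(O)) = 1/((-330613/(70633 - 30299) + 9723/((-418091/9176))) + 2892) = 1/((-330613/40334 + 9723/((-418091*1/9176))) + 2892) = 1/((-330613*1/40334 + 9723/(-418091/9176)) + 2892) = 1/((-330613/40334 + 9723*(-9176/418091)) + 2892) = 1/((-330613/40334 - 89218248/418091) + 2892) = 1/(-3736755134615/16863282394 + 2892) = 1/(45031857548833/16863282394) = 16863282394/45031857548833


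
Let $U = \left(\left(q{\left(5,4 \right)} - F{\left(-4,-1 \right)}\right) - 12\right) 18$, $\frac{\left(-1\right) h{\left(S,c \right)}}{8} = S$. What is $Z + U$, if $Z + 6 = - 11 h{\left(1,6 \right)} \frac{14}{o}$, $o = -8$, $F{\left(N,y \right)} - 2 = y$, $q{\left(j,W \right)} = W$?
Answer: $-322$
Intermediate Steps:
$h{\left(S,c \right)} = - 8 S$
$F{\left(N,y \right)} = 2 + y$
$Z = -160$ ($Z = -6 + - 11 \left(\left(-8\right) 1\right) \frac{14}{-8} = -6 + \left(-11\right) \left(-8\right) 14 \left(- \frac{1}{8}\right) = -6 + 88 \left(- \frac{7}{4}\right) = -6 - 154 = -160$)
$U = -162$ ($U = \left(\left(4 - \left(2 - 1\right)\right) - 12\right) 18 = \left(\left(4 - 1\right) - 12\right) 18 = \left(3 - 12\right) 18 = \left(-9\right) 18 = -162$)
$Z + U = -160 - 162 = -322$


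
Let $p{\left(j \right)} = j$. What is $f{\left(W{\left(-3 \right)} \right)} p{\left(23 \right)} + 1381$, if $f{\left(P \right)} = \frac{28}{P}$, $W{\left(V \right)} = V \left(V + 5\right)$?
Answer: $\frac{3821}{3} \approx 1273.7$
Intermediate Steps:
$W{\left(V \right)} = V \left(5 + V\right)$
$f{\left(W{\left(-3 \right)} \right)} p{\left(23 \right)} + 1381 = \frac{28}{\left(-3\right) \left(5 - 3\right)} 23 + 1381 = \frac{28}{\left(-3\right) 2} \cdot 23 + 1381 = \frac{28}{-6} \cdot 23 + 1381 = 28 \left(- \frac{1}{6}\right) 23 + 1381 = \left(- \frac{14}{3}\right) 23 + 1381 = - \frac{322}{3} + 1381 = \frac{3821}{3}$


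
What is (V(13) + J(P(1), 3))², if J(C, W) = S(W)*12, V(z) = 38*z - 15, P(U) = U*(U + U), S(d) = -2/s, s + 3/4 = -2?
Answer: 28783225/121 ≈ 2.3788e+5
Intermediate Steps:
s = -11/4 (s = -¾ - 2 = -11/4 ≈ -2.7500)
S(d) = 8/11 (S(d) = -2/(-11/4) = -2*(-4/11) = 8/11)
P(U) = 2*U² (P(U) = U*(2*U) = 2*U²)
V(z) = -15 + 38*z
J(C, W) = 96/11 (J(C, W) = (8/11)*12 = 96/11)
(V(13) + J(P(1), 3))² = ((-15 + 38*13) + 96/11)² = ((-15 + 494) + 96/11)² = (479 + 96/11)² = (5365/11)² = 28783225/121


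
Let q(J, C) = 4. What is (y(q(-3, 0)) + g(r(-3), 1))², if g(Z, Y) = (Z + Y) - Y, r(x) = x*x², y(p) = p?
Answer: 529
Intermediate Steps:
r(x) = x³
g(Z, Y) = Z (g(Z, Y) = (Y + Z) - Y = Z)
(y(q(-3, 0)) + g(r(-3), 1))² = (4 + (-3)³)² = (4 - 27)² = (-23)² = 529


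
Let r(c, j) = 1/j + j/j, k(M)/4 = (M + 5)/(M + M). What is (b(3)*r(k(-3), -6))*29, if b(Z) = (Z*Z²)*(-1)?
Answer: -1305/2 ≈ -652.50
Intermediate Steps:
k(M) = 2*(5 + M)/M (k(M) = 4*((M + 5)/(M + M)) = 4*((5 + M)/((2*M))) = 4*((5 + M)*(1/(2*M))) = 4*((5 + M)/(2*M)) = 2*(5 + M)/M)
b(Z) = -Z³ (b(Z) = Z³*(-1) = -Z³)
r(c, j) = 1 + 1/j (r(c, j) = 1/j + 1 = 1 + 1/j)
(b(3)*r(k(-3), -6))*29 = ((-1*3³)*((1 - 6)/(-6)))*29 = ((-1*27)*(-⅙*(-5)))*29 = -27*⅚*29 = -45/2*29 = -1305/2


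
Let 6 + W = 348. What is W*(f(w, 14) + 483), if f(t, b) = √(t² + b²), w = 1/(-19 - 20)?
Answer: 165186 + 114*√298117/13 ≈ 1.6997e+5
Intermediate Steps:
W = 342 (W = -6 + 348 = 342)
w = -1/39 (w = 1/(-39) = -1/39 ≈ -0.025641)
f(t, b) = √(b² + t²)
W*(f(w, 14) + 483) = 342*(√(14² + (-1/39)²) + 483) = 342*(√(196 + 1/1521) + 483) = 342*(√(298117/1521) + 483) = 342*(√298117/39 + 483) = 342*(483 + √298117/39) = 165186 + 114*√298117/13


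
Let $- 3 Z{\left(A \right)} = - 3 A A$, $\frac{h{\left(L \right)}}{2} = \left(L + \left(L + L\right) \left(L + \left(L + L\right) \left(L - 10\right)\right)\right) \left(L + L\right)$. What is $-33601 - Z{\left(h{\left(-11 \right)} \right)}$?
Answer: $-191014484305$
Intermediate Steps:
$h{\left(L \right)} = 4 L \left(L + 2 L \left(L + 2 L \left(-10 + L\right)\right)\right)$ ($h{\left(L \right)} = 2 \left(L + \left(L + L\right) \left(L + \left(L + L\right) \left(L - 10\right)\right)\right) \left(L + L\right) = 2 \left(L + 2 L \left(L + 2 L \left(-10 + L\right)\right)\right) 2 L = 2 \cdot 2 L \left(L + 2 L \left(L + 2 L \left(-10 + L\right)\right)\right) = 4 L \left(L + 2 L \left(L + 2 L \left(-10 + L\right)\right)\right)$)
$Z{\left(A \right)} = A^{2}$ ($Z{\left(A \right)} = - \frac{- 3 A A}{3} = - \frac{\left(-3\right) A^{2}}{3} = A^{2}$)
$-33601 - Z{\left(h{\left(-11 \right)} \right)} = -33601 - \left(\left(-11\right)^{2} \left(4 - -1672 + 16 \left(-11\right)^{2}\right)\right)^{2} = -33601 - \left(121 \left(4 + 1672 + 16 \cdot 121\right)\right)^{2} = -33601 - \left(121 \left(4 + 1672 + 1936\right)\right)^{2} = -33601 - \left(121 \cdot 3612\right)^{2} = -33601 - 437052^{2} = -33601 - 191014450704 = -191014484305$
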